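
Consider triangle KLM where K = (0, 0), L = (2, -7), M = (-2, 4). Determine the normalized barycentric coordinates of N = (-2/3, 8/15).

Signed area of the reference triangle: [KLM] = ½·(0·(-7−4) + 2·(4−0) + (-2)·(0−(-7))) = ½·(0 + 8 − 14) = -3.
[NLM] = ½·((-2/3)·(-7−4) + 2·(4−(8/15)) + (-2)·(8/15−(-7))) = ½·(22/3 + 104/15 − 226/15) = -2/5, so the K-coordinate is (-2/5)/(-3) = 2/15.
[KNM] = ½·(0·(8/15−4) + (-2/3)·(4−0) + (-2)·(0−(8/15))) = ½·(0 − 8/3 + 16/15) = -4/5, so the L-coordinate is 4/15.
[KLN] = ½·(0·(-7−(8/15)) + 2·(8/15−0) + (-2/3)·(0−(-7))) = ½·(0 + 16/15 − 14/3) = -9/5, so the M-coordinate is 3/5.
Check: 2/15 + 4/15 + 3/5 = 1.

(2/15, 4/15, 3/5)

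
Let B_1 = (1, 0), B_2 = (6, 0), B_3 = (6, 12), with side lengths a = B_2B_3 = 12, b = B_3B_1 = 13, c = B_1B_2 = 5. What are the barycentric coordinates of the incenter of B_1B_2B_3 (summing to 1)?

The incenter has barycentric coordinates proportional to the opposite side lengths: (12 : 13 : 5).
Normalizing by 12+13+5 = 30 gives (2/5, 13/30, 1/6).

(2/5, 13/30, 1/6)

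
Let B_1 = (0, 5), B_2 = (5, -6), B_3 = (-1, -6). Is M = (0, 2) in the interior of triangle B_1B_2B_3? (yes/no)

yes

Barycentric coordinates of M: (8/11, 1/22, 5/22).
The three coordinates are positive, positive, positive; a point is interior exactly when all three are positive.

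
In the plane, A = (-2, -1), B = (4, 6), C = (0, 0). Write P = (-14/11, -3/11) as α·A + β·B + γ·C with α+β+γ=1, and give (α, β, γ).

(9/11, 1/11, 1/11)

Signed area of the reference triangle: [ABC] = ½·((-2)·(6−0) + 4·(0−(-1)) + 0·(-1−6)) = ½·(-12 + 4 + 0) = -4.
[PBC] = ½·((-14/11)·(6−0) + 4·(0−(-3/11)) + 0·(-3/11−6)) = ½·(-84/11 + 12/11 + 0) = -36/11, so the A-coordinate is (-36/11)/(-4) = 9/11.
[APC] = ½·((-2)·(-3/11−0) + (-14/11)·(0−(-1)) + 0·(-1−(-3/11))) = ½·(6/11 − 14/11 + 0) = -4/11, so the B-coordinate is 1/11.
[ABP] = ½·((-2)·(6−(-3/11)) + 4·(-3/11−(-1)) + (-14/11)·(-1−6)) = ½·(-138/11 + 32/11 + 98/11) = -4/11, so the C-coordinate is 1/11.
Check: 9/11 + 1/11 + 1/11 = 1.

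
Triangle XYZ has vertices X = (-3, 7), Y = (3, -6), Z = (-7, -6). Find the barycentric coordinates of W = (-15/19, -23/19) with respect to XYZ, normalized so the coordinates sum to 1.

Signed area of the reference triangle: [XYZ] = ½·((-3)·(-6−(-6)) + 3·(-6−7) + (-7)·(7−(-6))) = ½·(0 − 39 − 91) = -65.
[WYZ] = ½·((-15/19)·(-6−(-6)) + 3·(-6−(-23/19)) + (-7)·(-23/19−(-6))) = ½·(0 − 273/19 − 637/19) = -455/19, so the X-coordinate is (-455/19)/(-65) = 7/19.
[XWZ] = ½·((-3)·(-23/19−(-6)) + (-15/19)·(-6−7) + (-7)·(7−(-23/19))) = ½·(-273/19 + 195/19 − 1092/19) = -585/19, so the Y-coordinate is 9/19.
[XYW] = ½·((-3)·(-6−(-23/19)) + 3·(-23/19−7) + (-15/19)·(7−(-6))) = ½·(273/19 − 468/19 − 195/19) = -195/19, so the Z-coordinate is 3/19.
Check: 7/19 + 9/19 + 3/19 = 1.

(7/19, 9/19, 3/19)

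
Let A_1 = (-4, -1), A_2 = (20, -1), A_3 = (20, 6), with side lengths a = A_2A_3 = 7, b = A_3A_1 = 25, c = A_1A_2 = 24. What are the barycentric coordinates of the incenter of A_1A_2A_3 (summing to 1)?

(1/8, 25/56, 3/7)

The incenter has barycentric coordinates proportional to the opposite side lengths: (7 : 25 : 24).
Normalizing by 7+25+24 = 56 gives (1/8, 25/56, 3/7).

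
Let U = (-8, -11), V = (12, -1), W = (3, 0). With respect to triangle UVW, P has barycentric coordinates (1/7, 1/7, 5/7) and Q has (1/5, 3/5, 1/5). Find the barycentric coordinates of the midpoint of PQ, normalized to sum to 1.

Since both coordinate triples sum to 1, the midpoint's barycentrics are the componentwise average.
(1/7+1/5)/2 = 6/35; similarly 13/35 and 16/35.

(6/35, 13/35, 16/35)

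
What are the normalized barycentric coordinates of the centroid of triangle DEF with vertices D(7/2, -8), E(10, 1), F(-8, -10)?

(1/3, 1/3, 1/3)

The centroid is the average of the vertices, so each weight is 1/3.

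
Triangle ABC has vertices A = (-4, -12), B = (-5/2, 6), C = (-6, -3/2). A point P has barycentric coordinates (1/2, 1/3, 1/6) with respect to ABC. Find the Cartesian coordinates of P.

P = (1/2)·A + (1/3)·B + (1/6)·C.
x-coordinate: (1/2)·(-4) + (1/3)·(-5/2) + (1/6)·(-6) = -23/6.
y-coordinate: (1/2)·(-12) + (1/3)·6 + (1/6)·(-3/2) = -17/4.

(-23/6, -17/4)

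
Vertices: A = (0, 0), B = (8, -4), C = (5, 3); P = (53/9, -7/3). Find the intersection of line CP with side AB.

(6, -3)

Barycentric coordinates of P with respect to ABC: (2/9, 2/3, 1/9).
On side AB the C-coordinate is zero; dropping P's C-weight 1/9 and renormalizing the remaining 2/9 : 2/3 gives weights 1/4, 3/4 on A, B.
Q = (1/4)·(0, 0) + (3/4)·(8, -4) = (6, -3).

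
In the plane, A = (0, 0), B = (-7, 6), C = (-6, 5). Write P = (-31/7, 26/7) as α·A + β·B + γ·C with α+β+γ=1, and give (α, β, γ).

(2/7, 1/7, 4/7)

Signed area of the reference triangle: [ABC] = ½·(0·(6−5) + (-7)·(5−0) + (-6)·(0−6)) = ½·(0 − 35 + 36) = 1/2.
[PBC] = ½·((-31/7)·(6−5) + (-7)·(5−(26/7)) + (-6)·(26/7−6)) = ½·(-31/7 − 9 + 96/7) = 1/7, so the A-coordinate is (1/7)/(1/2) = 2/7.
[APC] = ½·(0·(26/7−5) + (-31/7)·(5−0) + (-6)·(0−(26/7))) = ½·(0 − 155/7 + 156/7) = 1/14, so the B-coordinate is 1/7.
[ABP] = ½·(0·(6−(26/7)) + (-7)·(26/7−0) + (-31/7)·(0−6)) = ½·(0 − 26 + 186/7) = 2/7, so the C-coordinate is 4/7.
Check: 2/7 + 1/7 + 4/7 = 1.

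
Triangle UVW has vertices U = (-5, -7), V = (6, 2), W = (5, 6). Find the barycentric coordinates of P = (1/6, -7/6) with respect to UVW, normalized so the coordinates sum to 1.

Signed area of the reference triangle: [UVW] = ½·((-5)·(2−6) + 6·(6−(-7)) + 5·(-7−2)) = ½·(20 + 78 − 45) = 53/2.
[PVW] = ½·((1/6)·(2−6) + 6·(6−(-7/6)) + 5·(-7/6−2)) = ½·(-2/3 + 43 − 95/6) = 53/4, so the U-coordinate is (53/4)/(53/2) = 1/2.
[UPW] = ½·((-5)·(-7/6−6) + (1/6)·(6−(-7)) + 5·(-7−(-7/6))) = ½·(215/6 + 13/6 − 175/6) = 53/12, so the V-coordinate is 1/6.
[UVP] = ½·((-5)·(2−(-7/6)) + 6·(-7/6−(-7)) + (1/6)·(-7−2)) = ½·(-95/6 + 35 − 3/2) = 53/6, so the W-coordinate is 1/3.

(1/2, 1/6, 1/3)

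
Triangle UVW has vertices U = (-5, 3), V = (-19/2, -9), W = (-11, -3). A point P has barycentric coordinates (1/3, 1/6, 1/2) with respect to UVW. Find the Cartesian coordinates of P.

P = (1/3)·U + (1/6)·V + (1/2)·W.
x-coordinate: (1/3)·(-5) + (1/6)·(-19/2) + (1/2)·(-11) = -35/4.
y-coordinate: (1/3)·3 + (1/6)·(-9) + (1/2)·(-3) = -2.

(-35/4, -2)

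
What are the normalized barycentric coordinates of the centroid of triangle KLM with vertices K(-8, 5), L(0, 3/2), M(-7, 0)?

(1/3, 1/3, 1/3)

The centroid is the average of the vertices, so each weight is 1/3.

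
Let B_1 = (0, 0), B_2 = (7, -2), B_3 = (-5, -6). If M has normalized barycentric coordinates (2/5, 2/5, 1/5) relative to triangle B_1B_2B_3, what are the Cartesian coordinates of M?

M = (2/5)·B_1 + (2/5)·B_2 + (1/5)·B_3.
x-coordinate: (2/5)·0 + (2/5)·7 + (1/5)·(-5) = 9/5.
y-coordinate: (2/5)·0 + (2/5)·(-2) + (1/5)·(-6) = -2.

(9/5, -2)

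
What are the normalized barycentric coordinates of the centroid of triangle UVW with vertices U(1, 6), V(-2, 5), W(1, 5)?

(1/3, 1/3, 1/3)

The centroid is the average of the vertices, so each weight is 1/3.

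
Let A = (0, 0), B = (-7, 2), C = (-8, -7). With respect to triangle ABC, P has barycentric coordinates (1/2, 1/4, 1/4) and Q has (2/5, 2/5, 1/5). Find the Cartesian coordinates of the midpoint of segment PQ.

(-163/40, -37/40)

Barycentric coordinates of the midpoint are the average: (9/20, 13/40, 9/40).
Converting: (9/20)·A + (13/40)·B + (9/40)·C = (-163/40, -37/40).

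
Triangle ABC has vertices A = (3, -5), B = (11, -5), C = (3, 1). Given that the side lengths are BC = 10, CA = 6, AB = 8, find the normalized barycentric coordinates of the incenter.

(5/12, 1/4, 1/3)

The incenter has barycentric coordinates proportional to the opposite side lengths: (10 : 6 : 8).
Normalizing by 10+6+8 = 24 gives (5/12, 1/4, 1/3).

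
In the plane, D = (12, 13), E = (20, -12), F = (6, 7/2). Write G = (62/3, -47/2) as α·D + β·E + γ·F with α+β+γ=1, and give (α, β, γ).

(-2/3, 4/3, 1/3)

Signed area of the reference triangle: [DEF] = ½·(12·(-12−(7/2)) + 20·(7/2−13) + 6·(13−(-12))) = ½·(-186 − 190 + 150) = -113.
[GEF] = ½·((62/3)·(-12−(7/2)) + 20·(7/2−(-47/2)) + 6·(-47/2−(-12))) = ½·(-961/3 + 540 − 69) = 226/3, so the D-coordinate is (226/3)/(-113) = -2/3.
[DGF] = ½·(12·(-47/2−(7/2)) + (62/3)·(7/2−13) + 6·(13−(-47/2))) = ½·(-324 − 589/3 + 219) = -452/3, so the E-coordinate is 4/3.
[DEG] = ½·(12·(-12−(-47/2)) + 20·(-47/2−13) + (62/3)·(13−(-12))) = ½·(138 − 730 + 1550/3) = -113/3, so the F-coordinate is 1/3.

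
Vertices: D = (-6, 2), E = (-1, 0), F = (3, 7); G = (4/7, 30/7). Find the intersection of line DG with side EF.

(5/3, 14/3)

Barycentric coordinates of G with respect to DEF: (1/7, 2/7, 4/7).
On side EF the D-coordinate is zero; dropping G's D-weight 1/7 and renormalizing the remaining 2/7 : 4/7 gives weights 1/3, 2/3 on E, F.
H = (1/3)·(-1, 0) + (2/3)·(3, 7) = (5/3, 14/3).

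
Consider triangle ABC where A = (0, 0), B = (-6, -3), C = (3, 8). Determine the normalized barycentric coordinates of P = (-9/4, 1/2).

(1/4, 1/2, 1/4)

Signed area of the reference triangle: [ABC] = ½·(0·(-3−8) + (-6)·(8−0) + 3·(0−(-3))) = ½·(0 − 48 + 9) = -39/2.
[PBC] = ½·((-9/4)·(-3−8) + (-6)·(8−(1/2)) + 3·(1/2−(-3))) = ½·(99/4 − 45 + 21/2) = -39/8, so the A-coordinate is (-39/8)/(-39/2) = 1/4.
[APC] = ½·(0·(1/2−8) + (-9/4)·(8−0) + 3·(0−(1/2))) = ½·(0 − 18 − 3/2) = -39/4, so the B-coordinate is 1/2.
[ABP] = ½·(0·(-3−(1/2)) + (-6)·(1/2−0) + (-9/4)·(0−(-3))) = ½·(0 − 3 − 27/4) = -39/8, so the C-coordinate is 1/4.
Check: 1/4 + 1/2 + 1/4 = 1.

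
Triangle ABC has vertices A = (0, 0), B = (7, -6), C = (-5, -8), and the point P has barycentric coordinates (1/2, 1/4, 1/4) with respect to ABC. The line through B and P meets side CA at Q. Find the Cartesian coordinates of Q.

Line BP meets CA where the B-coordinate vanishes; zeroing P's B-weight and renormalizing leaves C, A-weights 1/4 : 1/2 → (1/3, 2/3).
So Q = (1/3)·C + (2/3)·A = (-5/3, -8/3).

(-5/3, -8/3)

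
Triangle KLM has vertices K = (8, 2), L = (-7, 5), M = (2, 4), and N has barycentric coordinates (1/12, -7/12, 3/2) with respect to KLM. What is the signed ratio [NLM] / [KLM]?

1/12

The signed ratio [NLM]/[KLM] equals the barycentric coordinate of N at vertex K, which is 1/12.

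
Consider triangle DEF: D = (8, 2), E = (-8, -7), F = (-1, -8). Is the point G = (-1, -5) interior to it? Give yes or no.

yes

Barycentric coordinates of G: (21/79, 27/79, 31/79).
The three coordinates are positive, positive, positive; a point is interior exactly when all three are positive.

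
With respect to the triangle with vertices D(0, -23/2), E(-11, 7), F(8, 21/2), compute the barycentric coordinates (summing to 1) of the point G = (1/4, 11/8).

Signed area of the reference triangle: [DEF] = ½·(0·(7−(21/2)) + (-11)·(21/2−(-23/2)) + 8·(-23/2−7)) = ½·(0 − 242 − 148) = -195.
[GEF] = ½·((1/4)·(7−(21/2)) + (-11)·(21/2−(11/8)) + 8·(11/8−7)) = ½·(-7/8 − 803/8 − 45) = -585/8, so the D-coordinate is (-585/8)/(-195) = 3/8.
[DGF] = ½·(0·(11/8−(21/2)) + (1/4)·(21/2−(-23/2)) + 8·(-23/2−(11/8))) = ½·(0 + 11/2 − 103) = -195/4, so the E-coordinate is 1/4.
[DEG] = ½·(0·(7−(11/8)) + (-11)·(11/8−(-23/2)) + (1/4)·(-23/2−7)) = ½·(0 − 1133/8 − 37/8) = -585/8, so the F-coordinate is 3/8.

(3/8, 1/4, 3/8)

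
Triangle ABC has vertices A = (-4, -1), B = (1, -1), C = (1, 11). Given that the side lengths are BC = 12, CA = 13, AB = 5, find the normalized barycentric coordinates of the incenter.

The incenter has barycentric coordinates proportional to the opposite side lengths: (12 : 13 : 5).
Normalizing by 12+13+5 = 30 gives (2/5, 13/30, 1/6).

(2/5, 13/30, 1/6)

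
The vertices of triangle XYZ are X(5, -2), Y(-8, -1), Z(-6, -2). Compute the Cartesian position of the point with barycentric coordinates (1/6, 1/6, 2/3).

W = (1/6)·X + (1/6)·Y + (2/3)·Z.
x-coordinate: (1/6)·5 + (1/6)·(-8) + (2/3)·(-6) = -9/2.
y-coordinate: (1/6)·(-2) + (1/6)·(-1) + (2/3)·(-2) = -11/6.

(-9/2, -11/6)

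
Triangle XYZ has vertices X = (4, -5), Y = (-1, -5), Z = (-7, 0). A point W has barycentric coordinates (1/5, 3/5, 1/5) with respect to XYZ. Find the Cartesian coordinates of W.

(-6/5, -4)

W = (1/5)·X + (3/5)·Y + (1/5)·Z.
x-coordinate: (1/5)·4 + (3/5)·(-1) + (1/5)·(-7) = -6/5.
y-coordinate: (1/5)·(-5) + (3/5)·(-5) + (1/5)·0 = -4.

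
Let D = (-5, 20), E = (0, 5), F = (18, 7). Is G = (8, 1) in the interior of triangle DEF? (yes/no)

no

Barycentric coordinates of G: (-11/35, 67/70, 5/14).
The three coordinates are negative, positive, positive; a point is interior exactly when all three are positive.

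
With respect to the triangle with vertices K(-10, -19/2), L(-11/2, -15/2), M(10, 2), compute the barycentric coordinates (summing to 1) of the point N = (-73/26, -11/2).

Signed area of the reference triangle: [KLM] = ½·((-10)·(-15/2−2) + (-11/2)·(2−(-19/2)) + 10·(-19/2−(-15/2))) = ½·(95 − 253/4 − 20) = 47/8.
[NLM] = ½·((-73/26)·(-15/2−2) + (-11/2)·(2−(-11/2)) + 10·(-11/2−(-15/2))) = ½·(1387/52 − 165/4 + 20) = 141/52, so the K-coordinate is (141/52)/(47/8) = 6/13.
[KNM] = ½·((-10)·(-11/2−2) + (-73/26)·(2−(-19/2)) + 10·(-19/2−(-11/2))) = ½·(75 − 1679/52 − 40) = 141/104, so the L-coordinate is 3/13.
[KLN] = ½·((-10)·(-15/2−(-11/2)) + (-11/2)·(-11/2−(-19/2)) + (-73/26)·(-19/2−(-15/2))) = ½·(20 − 22 + 73/13) = 47/26, so the M-coordinate is 4/13.

(6/13, 3/13, 4/13)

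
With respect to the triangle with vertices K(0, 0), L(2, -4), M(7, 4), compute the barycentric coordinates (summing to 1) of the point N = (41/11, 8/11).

(3/11, 3/11, 5/11)

Signed area of the reference triangle: [KLM] = ½·(0·(-4−4) + 2·(4−0) + 7·(0−(-4))) = ½·(0 + 8 + 28) = 18.
[NLM] = ½·((41/11)·(-4−4) + 2·(4−(8/11)) + 7·(8/11−(-4))) = ½·(-328/11 + 72/11 + 364/11) = 54/11, so the K-coordinate is (54/11)/18 = 3/11.
[KNM] = ½·(0·(8/11−4) + (41/11)·(4−0) + 7·(0−(8/11))) = ½·(0 + 164/11 − 56/11) = 54/11, so the L-coordinate is 3/11.
[KLN] = ½·(0·(-4−(8/11)) + 2·(8/11−0) + (41/11)·(0−(-4))) = ½·(0 + 16/11 + 164/11) = 90/11, so the M-coordinate is 5/11.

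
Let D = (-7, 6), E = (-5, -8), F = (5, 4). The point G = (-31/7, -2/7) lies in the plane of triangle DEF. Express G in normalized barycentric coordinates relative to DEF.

(3/7, 3/7, 1/7)

Signed area of the reference triangle: [DEF] = ½·((-7)·(-8−4) + (-5)·(4−6) + 5·(6−(-8))) = ½·(84 + 10 + 70) = 82.
[GEF] = ½·((-31/7)·(-8−4) + (-5)·(4−(-2/7)) + 5·(-2/7−(-8))) = ½·(372/7 − 150/7 + 270/7) = 246/7, so the D-coordinate is (246/7)/82 = 3/7.
[DGF] = ½·((-7)·(-2/7−4) + (-31/7)·(4−6) + 5·(6−(-2/7))) = ½·(30 + 62/7 + 220/7) = 246/7, so the E-coordinate is 3/7.
[DEG] = ½·((-7)·(-8−(-2/7)) + (-5)·(-2/7−6) + (-31/7)·(6−(-8))) = ½·(54 + 220/7 − 62) = 82/7, so the F-coordinate is 1/7.
Check: 3/7 + 3/7 + 1/7 = 1.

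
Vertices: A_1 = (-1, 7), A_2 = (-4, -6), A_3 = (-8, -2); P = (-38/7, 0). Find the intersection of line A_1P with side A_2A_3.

Barycentric coordinates of P with respect to A_1A_2A_3: (2/7, 1/7, 4/7).
On side A_2A_3 the A_1-coordinate is zero; dropping P's A_1-weight 2/7 and renormalizing the remaining 1/7 : 4/7 gives weights 1/5, 4/5 on A_2, A_3.
Q = (1/5)·(-4, -6) + (4/5)·(-8, -2) = (-36/5, -14/5).

(-36/5, -14/5)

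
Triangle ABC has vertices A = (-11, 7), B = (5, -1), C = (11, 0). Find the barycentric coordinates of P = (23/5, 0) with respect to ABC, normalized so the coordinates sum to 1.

Signed area of the reference triangle: [ABC] = ½·((-11)·(-1−0) + 5·(0−7) + 11·(7−(-1))) = ½·(11 − 35 + 88) = 32.
[PBC] = ½·((23/5)·(-1−0) + 5·(0−0) + 11·(0−(-1))) = ½·(-23/5 + 0 + 11) = 16/5, so the A-coordinate is (16/5)/32 = 1/10.
[APC] = ½·((-11)·(0−0) + (23/5)·(0−7) + 11·(7−0)) = ½·(0 − 161/5 + 77) = 112/5, so the B-coordinate is 7/10.
[ABP] = ½·((-11)·(-1−0) + 5·(0−7) + (23/5)·(7−(-1))) = ½·(11 − 35 + 184/5) = 32/5, so the C-coordinate is 1/5.
Check: 1/10 + 7/10 + 1/5 = 1.

(1/10, 7/10, 1/5)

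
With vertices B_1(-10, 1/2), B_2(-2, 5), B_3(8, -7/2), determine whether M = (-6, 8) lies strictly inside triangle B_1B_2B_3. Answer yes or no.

Barycentric coordinates of M: (4/113, 151/113, -42/113).
The three coordinates are positive, positive, negative; a point is interior exactly when all three are positive.

no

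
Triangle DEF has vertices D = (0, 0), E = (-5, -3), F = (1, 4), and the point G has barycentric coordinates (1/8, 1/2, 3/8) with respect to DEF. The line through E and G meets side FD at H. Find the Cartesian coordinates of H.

(3/4, 3)

Line EG meets FD where the E-coordinate vanishes; zeroing G's E-weight and renormalizing leaves F, D-weights 3/8 : 1/8 → (3/4, 1/4).
So H = (3/4)·F + (1/4)·D = (3/4, 3).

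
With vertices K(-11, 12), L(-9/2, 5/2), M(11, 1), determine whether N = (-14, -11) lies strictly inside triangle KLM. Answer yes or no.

Barycentric coordinates of N: (-447/275, 98/25, -356/275).
The three coordinates are negative, positive, negative; a point is interior exactly when all three are positive.

no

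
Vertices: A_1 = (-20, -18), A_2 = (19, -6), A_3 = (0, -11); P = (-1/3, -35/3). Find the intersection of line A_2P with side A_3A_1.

(-10, -29/2)

Barycentric coordinates of P with respect to A_1A_2A_3: (1/3, 1/3, 1/3).
On side A_3A_1 the A_2-coordinate is zero; dropping P's A_2-weight 1/3 and renormalizing the remaining 1/3 : 1/3 gives weights 1/2, 1/2 on A_3, A_1.
Q = (1/2)·(0, -11) + (1/2)·(-20, -18) = (-10, -29/2).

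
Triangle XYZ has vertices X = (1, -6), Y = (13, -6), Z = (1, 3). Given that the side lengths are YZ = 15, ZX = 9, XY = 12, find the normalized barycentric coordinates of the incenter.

The incenter has barycentric coordinates proportional to the opposite side lengths: (15 : 9 : 12).
Normalizing by 15+9+12 = 36 gives (5/12, 1/4, 1/3).

(5/12, 1/4, 1/3)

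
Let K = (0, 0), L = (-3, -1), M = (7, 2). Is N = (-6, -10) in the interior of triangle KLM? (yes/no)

no

Barycentric coordinates of N: (-81, 58, 24).
The three coordinates are negative, positive, positive; a point is interior exactly when all three are positive.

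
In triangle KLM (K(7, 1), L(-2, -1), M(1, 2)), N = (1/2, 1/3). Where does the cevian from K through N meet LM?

(-4/5, 1/5)

Barycentric coordinates of N with respect to KLM: (1/6, 1/2, 1/3).
On side LM the K-coordinate is zero; dropping N's K-weight 1/6 and renormalizing the remaining 1/2 : 1/3 gives weights 3/5, 2/5 on L, M.
J = (3/5)·(-2, -1) + (2/5)·(1, 2) = (-4/5, 1/5).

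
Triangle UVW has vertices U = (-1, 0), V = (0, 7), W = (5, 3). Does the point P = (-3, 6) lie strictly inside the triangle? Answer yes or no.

Barycentric coordinates of P: (17/39, 14/13, -20/39).
The three coordinates are positive, positive, negative; a point is interior exactly when all three are positive.

no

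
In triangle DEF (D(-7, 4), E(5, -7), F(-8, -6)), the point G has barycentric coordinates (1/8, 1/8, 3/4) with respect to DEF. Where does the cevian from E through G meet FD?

(-55/7, -32/7)

Line EG meets FD where the E-coordinate vanishes; zeroing G's E-weight and renormalizing leaves F, D-weights 3/4 : 1/8 → (6/7, 1/7).
So H = (6/7)·F + (1/7)·D = (-55/7, -32/7).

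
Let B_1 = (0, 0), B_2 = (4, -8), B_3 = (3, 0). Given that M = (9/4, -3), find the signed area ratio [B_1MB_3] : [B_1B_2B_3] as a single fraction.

3/8

[B_1B_2B_3] = ½·(0·(-8−0) + 4·(0−0) + 3·(0−(-8))) = ½·(0 + 0 + 24) = 12.
[B_1MB_3] = ½·(0·(-3−0) + (9/4)·(0−0) + 3·(0−(-3))) = ½·(0 + 0 + 9) = 9/2, so the ratio is (9/2)/12 = 3/8.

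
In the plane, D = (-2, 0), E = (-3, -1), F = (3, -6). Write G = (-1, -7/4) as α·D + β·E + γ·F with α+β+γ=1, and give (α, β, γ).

(1/2, 1/4, 1/4)

Signed area of the reference triangle: [DEF] = ½·((-2)·(-1−(-6)) + (-3)·(-6−0) + 3·(0−(-1))) = ½·(-10 + 18 + 3) = 11/2.
[GEF] = ½·((-1)·(-1−(-6)) + (-3)·(-6−(-7/4)) + 3·(-7/4−(-1))) = ½·(-5 + 51/4 − 9/4) = 11/4, so the D-coordinate is (11/4)/(11/2) = 1/2.
[DGF] = ½·((-2)·(-7/4−(-6)) + (-1)·(-6−0) + 3·(0−(-7/4))) = ½·(-17/2 + 6 + 21/4) = 11/8, so the E-coordinate is 1/4.
[DEG] = ½·((-2)·(-1−(-7/4)) + (-3)·(-7/4−0) + (-1)·(0−(-1))) = ½·(-3/2 + 21/4 − 1) = 11/8, so the F-coordinate is 1/4.
Check: 1/2 + 1/4 + 1/4 = 1.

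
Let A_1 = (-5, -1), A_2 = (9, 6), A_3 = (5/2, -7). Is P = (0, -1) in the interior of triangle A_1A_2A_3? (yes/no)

Barycentric coordinates of P: (11/21, 20/91, 10/39).
The three coordinates are positive, positive, positive; a point is interior exactly when all three are positive.

yes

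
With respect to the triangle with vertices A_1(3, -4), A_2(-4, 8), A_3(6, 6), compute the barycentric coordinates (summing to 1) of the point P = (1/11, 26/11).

(5/11, 5/11, 1/11)

Signed area of the reference triangle: [A_1A_2A_3] = ½·(3·(8−6) + (-4)·(6−(-4)) + 6·(-4−8)) = ½·(6 − 40 − 72) = -53.
[PA_2A_3] = ½·((1/11)·(8−6) + (-4)·(6−(26/11)) + 6·(26/11−8)) = ½·(2/11 − 160/11 − 372/11) = -265/11, so the A_1-coordinate is (-265/11)/(-53) = 5/11.
[A_1PA_3] = ½·(3·(26/11−6) + (1/11)·(6−(-4)) + 6·(-4−(26/11))) = ½·(-120/11 + 10/11 − 420/11) = -265/11, so the A_2-coordinate is 5/11.
[A_1A_2P] = ½·(3·(8−(26/11)) + (-4)·(26/11−(-4)) + (1/11)·(-4−8)) = ½·(186/11 − 280/11 − 12/11) = -53/11, so the A_3-coordinate is 1/11.
Check: 5/11 + 5/11 + 1/11 = 1.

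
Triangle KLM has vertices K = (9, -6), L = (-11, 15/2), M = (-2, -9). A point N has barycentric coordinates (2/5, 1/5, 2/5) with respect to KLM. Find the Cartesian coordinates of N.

(3/5, -9/2)

N = (2/5)·K + (1/5)·L + (2/5)·M.
x-coordinate: (2/5)·9 + (1/5)·(-11) + (2/5)·(-2) = 3/5.
y-coordinate: (2/5)·(-6) + (1/5)·(15/2) + (2/5)·(-9) = -9/2.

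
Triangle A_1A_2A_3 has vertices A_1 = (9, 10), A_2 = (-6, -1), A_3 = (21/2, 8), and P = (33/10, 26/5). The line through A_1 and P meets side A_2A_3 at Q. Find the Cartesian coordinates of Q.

Barycentric coordinates of P with respect to A_1A_2A_3: (2/5, 2/5, 1/5).
On side A_2A_3 the A_1-coordinate is zero; dropping P's A_1-weight 2/5 and renormalizing the remaining 2/5 : 1/5 gives weights 2/3, 1/3 on A_2, A_3.
Q = (2/3)·(-6, -1) + (1/3)·(21/2, 8) = (-1/2, 2).

(-1/2, 2)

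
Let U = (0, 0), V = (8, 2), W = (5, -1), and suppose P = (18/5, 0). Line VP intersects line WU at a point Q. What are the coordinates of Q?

(5/2, -1/2)

Barycentric coordinates of P with respect to UVW: (2/5, 1/5, 2/5).
On side WU the V-coordinate is zero; dropping P's V-weight 1/5 and renormalizing the remaining 2/5 : 2/5 gives weights 1/2, 1/2 on W, U.
Q = (1/2)·(5, -1) + (1/2)·(0, 0) = (5/2, -1/2).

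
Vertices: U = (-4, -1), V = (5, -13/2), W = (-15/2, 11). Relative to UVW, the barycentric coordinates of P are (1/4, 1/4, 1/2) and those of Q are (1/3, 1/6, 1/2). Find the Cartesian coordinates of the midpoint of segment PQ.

(-31/8, 185/48)

Barycentric coordinates of the midpoint are the average: (7/24, 5/24, 1/2).
Converting: (7/24)·U + (5/24)·V + (1/2)·W = (-31/8, 185/48).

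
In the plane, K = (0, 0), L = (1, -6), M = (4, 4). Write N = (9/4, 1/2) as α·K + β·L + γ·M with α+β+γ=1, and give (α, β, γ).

(1/4, 1/4, 1/2)

Signed area of the reference triangle: [KLM] = ½·(0·(-6−4) + 1·(4−0) + 4·(0−(-6))) = ½·(0 + 4 + 24) = 14.
[NLM] = ½·((9/4)·(-6−4) + 1·(4−(1/2)) + 4·(1/2−(-6))) = ½·(-45/2 + 7/2 + 26) = 7/2, so the K-coordinate is (7/2)/14 = 1/4.
[KNM] = ½·(0·(1/2−4) + (9/4)·(4−0) + 4·(0−(1/2))) = ½·(0 + 9 − 2) = 7/2, so the L-coordinate is 1/4.
[KLN] = ½·(0·(-6−(1/2)) + 1·(1/2−0) + (9/4)·(0−(-6))) = ½·(0 + 1/2 + 27/2) = 7, so the M-coordinate is 1/2.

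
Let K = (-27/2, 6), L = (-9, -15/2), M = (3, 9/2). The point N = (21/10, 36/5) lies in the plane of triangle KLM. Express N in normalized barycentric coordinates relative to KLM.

Signed area of the reference triangle: [KLM] = ½·((-27/2)·(-15/2−(9/2)) + (-9)·(9/2−6) + 3·(6−(-15/2))) = ½·(162 + 27/2 + 81/2) = 108.
[NLM] = ½·((21/10)·(-15/2−(9/2)) + (-9)·(9/2−(36/5)) + 3·(36/5−(-15/2))) = ½·(-126/5 + 243/10 + 441/10) = 108/5, so the K-coordinate is (108/5)/108 = 1/5.
[KNM] = ½·((-27/2)·(36/5−(9/2)) + (21/10)·(9/2−6) + 3·(6−(36/5))) = ½·(-729/20 − 63/20 − 18/5) = -108/5, so the L-coordinate is -1/5.
[KLN] = ½·((-27/2)·(-15/2−(36/5)) + (-9)·(36/5−6) + (21/10)·(6−(-15/2))) = ½·(3969/20 − 54/5 + 567/20) = 108, so the M-coordinate is 1.
Check: 1/5 − 1/5 + 1 = 1.

(1/5, -1/5, 1)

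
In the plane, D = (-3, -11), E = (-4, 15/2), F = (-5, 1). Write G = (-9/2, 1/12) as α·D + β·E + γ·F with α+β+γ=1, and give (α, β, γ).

Signed area of the reference triangle: [DEF] = ½·((-3)·(15/2−1) + (-4)·(1−(-11)) + (-5)·(-11−(15/2))) = ½·(-39/2 − 48 + 185/2) = 25/2.
[GEF] = ½·((-9/2)·(15/2−1) + (-4)·(1−(1/12)) + (-5)·(1/12−(15/2))) = ½·(-117/4 − 11/3 + 445/12) = 25/12, so the D-coordinate is (25/12)/(25/2) = 1/6.
[DGF] = ½·((-3)·(1/12−1) + (-9/2)·(1−(-11)) + (-5)·(-11−(1/12))) = ½·(11/4 − 54 + 665/12) = 25/12, so the E-coordinate is 1/6.
[DEG] = ½·((-3)·(15/2−(1/12)) + (-4)·(1/12−(-11)) + (-9/2)·(-11−(15/2))) = ½·(-89/4 − 133/3 + 333/4) = 25/3, so the F-coordinate is 2/3.

(1/6, 1/6, 2/3)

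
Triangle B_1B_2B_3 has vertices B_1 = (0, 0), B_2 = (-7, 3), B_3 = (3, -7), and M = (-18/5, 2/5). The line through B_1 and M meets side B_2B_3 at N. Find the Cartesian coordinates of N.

Barycentric coordinates of M with respect to B_1B_2B_3: (1/5, 3/5, 1/5).
On side B_2B_3 the B_1-coordinate is zero; dropping M's B_1-weight 1/5 and renormalizing the remaining 3/5 : 1/5 gives weights 3/4, 1/4 on B_2, B_3.
N = (3/4)·(-7, 3) + (1/4)·(3, -7) = (-9/2, 1/2).

(-9/2, 1/2)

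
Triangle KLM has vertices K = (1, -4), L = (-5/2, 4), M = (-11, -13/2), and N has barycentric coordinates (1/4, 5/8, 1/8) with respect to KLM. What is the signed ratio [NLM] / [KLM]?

1/4

The signed ratio [NLM]/[KLM] equals the barycentric coordinate of N at vertex K, which is 1/4.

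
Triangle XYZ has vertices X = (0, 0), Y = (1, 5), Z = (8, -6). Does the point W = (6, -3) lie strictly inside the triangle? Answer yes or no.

Barycentric coordinates of W: (1/46, 6/23, 33/46).
The three coordinates are positive, positive, positive; a point is interior exactly when all three are positive.

yes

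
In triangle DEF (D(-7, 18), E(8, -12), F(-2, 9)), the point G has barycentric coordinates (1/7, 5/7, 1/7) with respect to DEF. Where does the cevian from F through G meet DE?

Line FG meets DE where the F-coordinate vanishes; zeroing G's F-weight and renormalizing leaves D, E-weights 1/7 : 5/7 → (1/6, 5/6).
So H = (1/6)·D + (5/6)·E = (11/2, -7).

(11/2, -7)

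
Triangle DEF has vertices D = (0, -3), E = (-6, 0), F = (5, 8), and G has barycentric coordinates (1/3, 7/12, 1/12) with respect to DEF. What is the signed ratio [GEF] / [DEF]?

1/3

The signed ratio [GEF]/[DEF] equals the barycentric coordinate of G at vertex D, which is 1/3.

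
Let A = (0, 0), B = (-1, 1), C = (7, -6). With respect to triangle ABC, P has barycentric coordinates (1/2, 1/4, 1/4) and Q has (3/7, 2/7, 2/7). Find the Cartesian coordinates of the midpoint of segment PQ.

Barycentric coordinates of the midpoint are the average: (13/28, 15/56, 15/56).
Converting: (13/28)·A + (15/56)·B + (15/56)·C = (45/28, -75/56).

(45/28, -75/56)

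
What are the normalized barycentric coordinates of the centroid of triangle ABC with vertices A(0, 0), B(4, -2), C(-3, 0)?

The centroid is the average of the vertices, so each weight is 1/3.

(1/3, 1/3, 1/3)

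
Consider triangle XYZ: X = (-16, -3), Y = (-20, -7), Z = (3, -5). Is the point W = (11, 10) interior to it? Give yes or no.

no

Barycentric coordinates of W: (47/12, -43/12, 2/3).
The three coordinates are positive, negative, positive; a point is interior exactly when all three are positive.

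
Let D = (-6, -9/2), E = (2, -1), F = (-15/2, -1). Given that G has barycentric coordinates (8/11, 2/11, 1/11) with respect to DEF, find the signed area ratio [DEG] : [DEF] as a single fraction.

The signed ratio [DEG]/[DEF] equals the barycentric coordinate of G at vertex F, which is 1/11.

1/11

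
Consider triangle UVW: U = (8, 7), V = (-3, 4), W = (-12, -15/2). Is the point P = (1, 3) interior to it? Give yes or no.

yes

Barycentric coordinates of P: (110/199, 43/199, 46/199).
The three coordinates are positive, positive, positive; a point is interior exactly when all three are positive.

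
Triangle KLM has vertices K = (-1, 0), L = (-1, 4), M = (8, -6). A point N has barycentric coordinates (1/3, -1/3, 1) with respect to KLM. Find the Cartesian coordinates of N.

N = (1/3)·K + (-1/3)·L + 1·M.
x-coordinate: (1/3)·(-1) + (-1/3)·(-1) + 1·8 = 8.
y-coordinate: (1/3)·0 + (-1/3)·4 + 1·(-6) = -22/3.

(8, -22/3)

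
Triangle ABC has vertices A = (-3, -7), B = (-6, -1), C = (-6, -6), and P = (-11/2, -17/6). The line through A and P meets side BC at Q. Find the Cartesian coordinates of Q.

Barycentric coordinates of P with respect to ABC: (1/6, 2/3, 1/6).
On side BC the A-coordinate is zero; dropping P's A-weight 1/6 and renormalizing the remaining 2/3 : 1/6 gives weights 4/5, 1/5 on B, C.
Q = (4/5)·(-6, -1) + (1/5)·(-6, -6) = (-6, -2).

(-6, -2)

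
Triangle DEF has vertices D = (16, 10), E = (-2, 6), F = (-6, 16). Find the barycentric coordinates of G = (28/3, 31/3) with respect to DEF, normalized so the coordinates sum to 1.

Signed area of the reference triangle: [DEF] = ½·(16·(6−16) + (-2)·(16−10) + (-6)·(10−6)) = ½·(-160 − 12 − 24) = -98.
[GEF] = ½·((28/3)·(6−16) + (-2)·(16−(31/3)) + (-6)·(31/3−6)) = ½·(-280/3 − 34/3 − 26) = -196/3, so the D-coordinate is (-196/3)/(-98) = 2/3.
[DGF] = ½·(16·(31/3−16) + (28/3)·(16−10) + (-6)·(10−(31/3))) = ½·(-272/3 + 56 + 2) = -49/3, so the E-coordinate is 1/6.
[DEG] = ½·(16·(6−(31/3)) + (-2)·(31/3−10) + (28/3)·(10−6)) = ½·(-208/3 − 2/3 + 112/3) = -49/3, so the F-coordinate is 1/6.

(2/3, 1/6, 1/6)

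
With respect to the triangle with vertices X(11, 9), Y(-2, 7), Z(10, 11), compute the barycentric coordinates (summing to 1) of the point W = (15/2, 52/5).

(-1/10, 1/5, 9/10)

Signed area of the reference triangle: [XYZ] = ½·(11·(7−11) + (-2)·(11−9) + 10·(9−7)) = ½·(-44 − 4 + 20) = -14.
[WYZ] = ½·((15/2)·(7−11) + (-2)·(11−(52/5)) + 10·(52/5−7)) = ½·(-30 − 6/5 + 34) = 7/5, so the X-coordinate is (7/5)/(-14) = -1/10.
[XWZ] = ½·(11·(52/5−11) + (15/2)·(11−9) + 10·(9−(52/5))) = ½·(-33/5 + 15 − 14) = -14/5, so the Y-coordinate is 1/5.
[XYW] = ½·(11·(7−(52/5)) + (-2)·(52/5−9) + (15/2)·(9−7)) = ½·(-187/5 − 14/5 + 15) = -63/5, so the Z-coordinate is 9/10.
Check: -1/10 + 1/5 + 9/10 = 1.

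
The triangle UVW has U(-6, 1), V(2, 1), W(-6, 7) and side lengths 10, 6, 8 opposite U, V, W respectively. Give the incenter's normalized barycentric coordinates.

The incenter has barycentric coordinates proportional to the opposite side lengths: (10 : 6 : 8).
Normalizing by 10+6+8 = 24 gives (5/12, 1/4, 1/3).

(5/12, 1/4, 1/3)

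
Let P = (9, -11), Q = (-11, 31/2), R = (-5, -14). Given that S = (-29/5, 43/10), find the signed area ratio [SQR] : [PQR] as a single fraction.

1/5

[PQR] = ½·(9·(31/2−(-14)) + (-11)·(-14−(-11)) + (-5)·(-11−(31/2))) = ½·(531/2 + 33 + 265/2) = 431/2.
[SQR] = ½·((-29/5)·(31/2−(-14)) + (-11)·(-14−(43/10)) + (-5)·(43/10−(31/2))) = ½·(-1711/10 + 2013/10 + 56) = 431/10, so the ratio is (431/10)/(431/2) = 1/5.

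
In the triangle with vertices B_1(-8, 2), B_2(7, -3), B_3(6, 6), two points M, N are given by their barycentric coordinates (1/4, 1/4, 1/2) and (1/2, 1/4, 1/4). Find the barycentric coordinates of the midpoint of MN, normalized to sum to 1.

(3/8, 1/4, 3/8)

Since both coordinate triples sum to 1, the midpoint's barycentrics are the componentwise average.
(1/4+1/2)/2 = 3/8; similarly 1/4 and 3/8.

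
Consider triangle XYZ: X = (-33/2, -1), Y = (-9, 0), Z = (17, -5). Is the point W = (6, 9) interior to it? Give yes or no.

Barycentric coordinates of W: (-618/127, 850/127, -105/127).
The three coordinates are negative, positive, negative; a point is interior exactly when all three are positive.

no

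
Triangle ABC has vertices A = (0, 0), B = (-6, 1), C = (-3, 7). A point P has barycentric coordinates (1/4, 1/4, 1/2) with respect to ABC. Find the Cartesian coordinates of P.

(-3, 15/4)

P = (1/4)·A + (1/4)·B + (1/2)·C.
x-coordinate: (1/4)·0 + (1/4)·(-6) + (1/2)·(-3) = -3.
y-coordinate: (1/4)·0 + (1/4)·1 + (1/2)·7 = 15/4.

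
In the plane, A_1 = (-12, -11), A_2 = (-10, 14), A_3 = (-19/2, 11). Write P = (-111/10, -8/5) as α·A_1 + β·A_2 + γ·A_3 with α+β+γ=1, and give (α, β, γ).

(3/5, 1/5, 1/5)

Signed area of the reference triangle: [A_1A_2A_3] = ½·((-12)·(14−11) + (-10)·(11−(-11)) + (-19/2)·(-11−14)) = ½·(-36 − 220 + 475/2) = -37/4.
[PA_2A_3] = ½·((-111/10)·(14−11) + (-10)·(11−(-8/5)) + (-19/2)·(-8/5−14)) = ½·(-333/10 − 126 + 741/5) = -111/20, so the A_1-coordinate is (-111/20)/(-37/4) = 3/5.
[A_1PA_3] = ½·((-12)·(-8/5−11) + (-111/10)·(11−(-11)) + (-19/2)·(-11−(-8/5))) = ½·(756/5 − 1221/5 + 893/10) = -37/20, so the A_2-coordinate is 1/5.
[A_1A_2P] = ½·((-12)·(14−(-8/5)) + (-10)·(-8/5−(-11)) + (-111/10)·(-11−14)) = ½·(-936/5 − 94 + 555/2) = -37/20, so the A_3-coordinate is 1/5.
Check: 3/5 + 1/5 + 1/5 = 1.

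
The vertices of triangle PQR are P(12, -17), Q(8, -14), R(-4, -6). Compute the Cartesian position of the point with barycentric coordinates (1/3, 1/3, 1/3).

S = (1/3)·P + (1/3)·Q + (1/3)·R.
x-coordinate: (1/3)·12 + (1/3)·8 + (1/3)·(-4) = 16/3.
y-coordinate: (1/3)·(-17) + (1/3)·(-14) + (1/3)·(-6) = -37/3.

(16/3, -37/3)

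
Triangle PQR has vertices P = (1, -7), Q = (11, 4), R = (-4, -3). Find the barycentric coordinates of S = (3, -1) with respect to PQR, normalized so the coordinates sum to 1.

Signed area of the reference triangle: [PQR] = ½·(1·(4−(-3)) + 11·(-3−(-7)) + (-4)·(-7−4)) = ½·(7 + 44 + 44) = 95/2.
[SQR] = ½·(3·(4−(-3)) + 11·(-3−(-1)) + (-4)·(-1−4)) = ½·(21 − 22 + 20) = 19/2, so the P-coordinate is (19/2)/(95/2) = 1/5.
[PSR] = ½·(1·(-1−(-3)) + 3·(-3−(-7)) + (-4)·(-7−(-1))) = ½·(2 + 12 + 24) = 19, so the Q-coordinate is 2/5.
[PQS] = ½·(1·(4−(-1)) + 11·(-1−(-7)) + 3·(-7−4)) = ½·(5 + 66 − 33) = 19, so the R-coordinate is 2/5.
Check: 1/5 + 2/5 + 2/5 = 1.

(1/5, 2/5, 2/5)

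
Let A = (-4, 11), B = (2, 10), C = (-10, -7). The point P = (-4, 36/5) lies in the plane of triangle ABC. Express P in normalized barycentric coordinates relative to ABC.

Signed area of the reference triangle: [ABC] = ½·((-4)·(10−(-7)) + 2·(-7−11) + (-10)·(11−10)) = ½·(-68 − 36 − 10) = -57.
[PBC] = ½·((-4)·(10−(-7)) + 2·(-7−(36/5)) + (-10)·(36/5−10)) = ½·(-68 − 142/5 + 28) = -171/5, so the A-coordinate is (-171/5)/(-57) = 3/5.
[APC] = ½·((-4)·(36/5−(-7)) + (-4)·(-7−11) + (-10)·(11−(36/5))) = ½·(-284/5 + 72 − 38) = -57/5, so the B-coordinate is 1/5.
[ABP] = ½·((-4)·(10−(36/5)) + 2·(36/5−11) + (-4)·(11−10)) = ½·(-56/5 − 38/5 − 4) = -57/5, so the C-coordinate is 1/5.

(3/5, 1/5, 1/5)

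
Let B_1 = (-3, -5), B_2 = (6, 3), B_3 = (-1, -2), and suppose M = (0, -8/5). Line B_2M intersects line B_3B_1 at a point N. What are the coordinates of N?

Barycentric coordinates of M with respect to B_1B_2B_3: (1/5, 1/5, 3/5).
On side B_3B_1 the B_2-coordinate is zero; dropping M's B_2-weight 1/5 and renormalizing the remaining 3/5 : 1/5 gives weights 3/4, 1/4 on B_3, B_1.
N = (3/4)·(-1, -2) + (1/4)·(-3, -5) = (-3/2, -11/4).

(-3/2, -11/4)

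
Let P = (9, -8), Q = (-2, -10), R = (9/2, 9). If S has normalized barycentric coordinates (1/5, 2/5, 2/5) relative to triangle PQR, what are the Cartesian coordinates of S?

S = (1/5)·P + (2/5)·Q + (2/5)·R.
x-coordinate: (1/5)·9 + (2/5)·(-2) + (2/5)·(9/2) = 14/5.
y-coordinate: (1/5)·(-8) + (2/5)·(-10) + (2/5)·9 = -2.

(14/5, -2)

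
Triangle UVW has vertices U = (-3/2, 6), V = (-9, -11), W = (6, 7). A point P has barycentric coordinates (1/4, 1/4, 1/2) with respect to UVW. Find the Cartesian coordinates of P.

(3/8, 9/4)

P = (1/4)·U + (1/4)·V + (1/2)·W.
x-coordinate: (1/4)·(-3/2) + (1/4)·(-9) + (1/2)·6 = 3/8.
y-coordinate: (1/4)·6 + (1/4)·(-11) + (1/2)·7 = 9/4.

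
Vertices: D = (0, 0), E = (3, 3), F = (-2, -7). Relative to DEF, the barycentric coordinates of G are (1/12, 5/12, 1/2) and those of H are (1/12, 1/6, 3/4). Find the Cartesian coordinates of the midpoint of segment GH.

Barycentric coordinates of the midpoint are the average: (1/12, 7/24, 5/8).
Converting: (1/12)·D + (7/24)·E + (5/8)·F = (-3/8, -7/2).

(-3/8, -7/2)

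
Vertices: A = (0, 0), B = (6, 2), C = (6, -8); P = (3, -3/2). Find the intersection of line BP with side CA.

(2, -8/3)

Barycentric coordinates of P with respect to ABC: (1/2, 1/4, 1/4).
On side CA the B-coordinate is zero; dropping P's B-weight 1/4 and renormalizing the remaining 1/4 : 1/2 gives weights 1/3, 2/3 on C, A.
Q = (1/3)·(6, -8) + (2/3)·(0, 0) = (2, -8/3).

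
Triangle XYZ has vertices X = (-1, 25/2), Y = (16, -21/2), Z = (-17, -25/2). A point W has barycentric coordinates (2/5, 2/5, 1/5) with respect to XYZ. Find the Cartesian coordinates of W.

W = (2/5)·X + (2/5)·Y + (1/5)·Z.
x-coordinate: (2/5)·(-1) + (2/5)·16 + (1/5)·(-17) = 13/5.
y-coordinate: (2/5)·(25/2) + (2/5)·(-21/2) + (1/5)·(-25/2) = -17/10.

(13/5, -17/10)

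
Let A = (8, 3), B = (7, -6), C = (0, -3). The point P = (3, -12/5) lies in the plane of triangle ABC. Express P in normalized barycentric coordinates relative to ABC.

(1/5, 1/5, 3/5)

Signed area of the reference triangle: [ABC] = ½·(8·(-6−(-3)) + 7·(-3−3) + 0·(3−(-6))) = ½·(-24 − 42 + 0) = -33.
[PBC] = ½·(3·(-6−(-3)) + 7·(-3−(-12/5)) + 0·(-12/5−(-6))) = ½·(-9 − 21/5 + 0) = -33/5, so the A-coordinate is (-33/5)/(-33) = 1/5.
[APC] = ½·(8·(-12/5−(-3)) + 3·(-3−3) + 0·(3−(-12/5))) = ½·(24/5 − 18 + 0) = -33/5, so the B-coordinate is 1/5.
[ABP] = ½·(8·(-6−(-12/5)) + 7·(-12/5−3) + 3·(3−(-6))) = ½·(-144/5 − 189/5 + 27) = -99/5, so the C-coordinate is 3/5.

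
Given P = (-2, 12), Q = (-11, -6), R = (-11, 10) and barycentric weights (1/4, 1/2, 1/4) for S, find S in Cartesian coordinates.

S = (1/4)·P + (1/2)·Q + (1/4)·R.
x-coordinate: (1/4)·(-2) + (1/2)·(-11) + (1/4)·(-11) = -35/4.
y-coordinate: (1/4)·12 + (1/2)·(-6) + (1/4)·10 = 5/2.

(-35/4, 5/2)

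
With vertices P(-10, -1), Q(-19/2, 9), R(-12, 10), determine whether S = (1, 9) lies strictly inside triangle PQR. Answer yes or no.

no

Barycentric coordinates of S: (-7/17, 94/17, -70/17).
The three coordinates are negative, positive, negative; a point is interior exactly when all three are positive.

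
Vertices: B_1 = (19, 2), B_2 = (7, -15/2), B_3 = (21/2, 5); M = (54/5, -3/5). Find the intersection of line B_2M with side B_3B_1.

(40/3, 4)

Barycentric coordinates of M with respect to B_1B_2B_3: (1/5, 2/5, 2/5).
On side B_3B_1 the B_2-coordinate is zero; dropping M's B_2-weight 2/5 and renormalizing the remaining 2/5 : 1/5 gives weights 2/3, 1/3 on B_3, B_1.
N = (2/3)·(21/2, 5) + (1/3)·(19, 2) = (40/3, 4).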